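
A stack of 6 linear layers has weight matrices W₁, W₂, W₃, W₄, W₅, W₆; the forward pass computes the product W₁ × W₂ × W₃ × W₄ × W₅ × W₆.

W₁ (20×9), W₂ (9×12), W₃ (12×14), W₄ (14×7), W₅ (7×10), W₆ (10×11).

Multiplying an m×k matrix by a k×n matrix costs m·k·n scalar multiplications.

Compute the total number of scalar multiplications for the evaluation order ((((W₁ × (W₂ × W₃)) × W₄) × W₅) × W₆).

9592

(W₂ × W₃): 9×12 by 12×14 → 9×14, cost 9·12·14 = 1512
(W₁ × (W₂ × W₃)): 20×9 by 9×14 → 20×14, cost 20·9·14 = 2520; cumulative 4032
((W₁ × (W₂ × W₃)) × W₄): 20×14 by 14×7 → 20×7, cost 20·14·7 = 1960; cumulative 5992
(((W₁ × (W₂ × W₃)) × W₄) × W₅): 20×7 by 7×10 → 20×10, cost 20·7·10 = 1400; cumulative 7392
((((W₁ × (W₂ × W₃)) × W₄) × W₅) × W₆): 20×10 by 10×11 → 20×11, cost 20·10·11 = 2200; cumulative 9592
Total: 9592 scalar multiplications.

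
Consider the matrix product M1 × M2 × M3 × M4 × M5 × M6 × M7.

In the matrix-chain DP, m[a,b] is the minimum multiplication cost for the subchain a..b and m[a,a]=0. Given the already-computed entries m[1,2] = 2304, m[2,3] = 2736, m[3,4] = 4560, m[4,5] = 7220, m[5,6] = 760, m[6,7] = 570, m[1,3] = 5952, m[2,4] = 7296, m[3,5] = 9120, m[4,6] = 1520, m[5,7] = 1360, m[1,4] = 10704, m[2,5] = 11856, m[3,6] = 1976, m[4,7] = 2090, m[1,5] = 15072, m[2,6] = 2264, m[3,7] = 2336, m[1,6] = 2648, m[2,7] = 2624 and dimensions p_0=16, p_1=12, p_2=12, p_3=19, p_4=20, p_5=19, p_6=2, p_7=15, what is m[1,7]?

3128

m[1,7] = min over k∈[1,6] of m[1,k]+m[k+1,7]+p_{0}·p_k·p_{7}.
k=1: 0 + 2624 + 16·12·15 = 5504; k=2: 2304 + 2336 + 16·12·15 = 7520; k=3: 5952 + 2090 + 16·19·15 = 12602; k=4: 10704 + 1360 + 16·20·15 = 16864; k=5: 15072 + 570 + 16·19·15 = 20202; k=6: 2648 + 0 + 16·2·15 = 3128.
Minimum: 3128 at k=6.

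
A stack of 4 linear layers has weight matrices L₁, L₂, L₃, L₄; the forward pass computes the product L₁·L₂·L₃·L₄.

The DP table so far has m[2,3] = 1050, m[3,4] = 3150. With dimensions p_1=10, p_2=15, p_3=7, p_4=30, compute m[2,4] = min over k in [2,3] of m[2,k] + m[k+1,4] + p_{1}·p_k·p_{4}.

3150

m[2,4] = min over k∈[2,3] of m[2,k]+m[k+1,4]+p_{1}·p_k·p_{4}.
k=2: 0 + 3150 + 10·15·30 = 7650; k=3: 1050 + 0 + 10·7·30 = 3150.
Minimum: 3150 at k=3.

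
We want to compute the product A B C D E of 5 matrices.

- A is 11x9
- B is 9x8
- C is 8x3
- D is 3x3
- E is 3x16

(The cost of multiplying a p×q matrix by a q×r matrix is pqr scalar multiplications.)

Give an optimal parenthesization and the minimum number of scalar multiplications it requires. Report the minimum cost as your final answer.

1113

Adjacent pairs: AB = 11·9·8 = 792; BC = 9·8·3 = 216; CD = 8·3·3 = 72; DE = 3·3·16 = 144.
Length 3: A..C: k=1: 0+216+11·9·3=513; k=2: 792+0+11·8·3=1056 → min 513 | B..D: k=2: 0+72+9·8·3=288; k=3: 216+0+9·3·3=297 → min 288 | C..E: k=3: 0+144+8·3·16=528; k=4: 72+0+8·3·16=456 → min 456.
Length 4: A..D: k=1: 0+288+11·9·3=585; k=2: 792+72+11·8·3=1128; k=3: 513+0+11·3·3=612 → min 585 | B..E: k=2: 0+456+9·8·16=1608; k=3: 216+144+9·3·16=792; k=4: 288+0+9·3·16=720 → min 720.
Length 5: A..E: k=1: 0+720+11·9·16=2304; k=2: 792+456+11·8·16=2656; k=3: 513+144+11·3·16=1185; k=4: 585+0+11·3·16=1113 → min 1113.
Optimal parenthesization: ((A (B (C D))) E) with cost 1113.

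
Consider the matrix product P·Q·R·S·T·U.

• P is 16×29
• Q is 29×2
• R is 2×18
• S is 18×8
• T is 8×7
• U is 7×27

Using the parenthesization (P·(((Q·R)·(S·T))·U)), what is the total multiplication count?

23715

(Q·R): 29×2 by 2×18 → 29×18, cost 29·2·18 = 1044
(S·T): 18×8 by 8×7 → 18×7, cost 18·8·7 = 1008
((Q·R)·(S·T)): 29×18 by 18×7 → 29×7, cost 29·18·7 = 3654; cumulative 5706
(((Q·R)·(S·T))·U): 29×7 by 7×27 → 29×27, cost 29·7·27 = 5481; cumulative 11187
(P·(((Q·R)·(S·T))·U)): 16×29 by 29×27 → 16×27, cost 16·29·27 = 12528; cumulative 23715
Total: 23715 scalar multiplications.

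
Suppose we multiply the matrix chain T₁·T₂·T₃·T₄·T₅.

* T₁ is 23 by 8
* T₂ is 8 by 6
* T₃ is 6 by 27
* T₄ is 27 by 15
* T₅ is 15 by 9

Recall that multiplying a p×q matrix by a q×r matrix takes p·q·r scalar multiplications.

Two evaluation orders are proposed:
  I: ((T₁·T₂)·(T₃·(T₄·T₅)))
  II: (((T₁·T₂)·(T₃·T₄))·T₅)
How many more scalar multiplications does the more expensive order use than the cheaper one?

Order I = ((T₁·T₂)·(T₃·(T₄·T₅))): (T₁·T₂): 23×8 by 8×6 → 23×6, cost 23·8·6 = 1104; (T₄·T₅): 27×15 by 15×9 → 27×9, cost 27·15·9 = 3645; (T₃·(T₄·T₅)): 6×27 by 27×9 → 6×9, cost 6·27·9 = 1458; cumulative 5103; ((T₁·T₂)·(T₃·(T₄·T₅))): 23×6 by 6×9 → 23×9, cost 23·6·9 = 1242; cumulative 7449. Total 7449.
Order II = (((T₁·T₂)·(T₃·T₄))·T₅): (T₁·T₂): 23×8 by 8×6 → 23×6, cost 23·8·6 = 1104; (T₃·T₄): 6×27 by 27×15 → 6×15, cost 6·27·15 = 2430; ((T₁·T₂)·(T₃·T₄)): 23×6 by 6×15 → 23×15, cost 23·6·15 = 2070; cumulative 5604; (((T₁·T₂)·(T₃·T₄))·T₅): 23×15 by 15×9 → 23×9, cost 23·15·9 = 3105; cumulative 8709. Total 8709.
Difference: |7449 − 8709| = 1260.

1260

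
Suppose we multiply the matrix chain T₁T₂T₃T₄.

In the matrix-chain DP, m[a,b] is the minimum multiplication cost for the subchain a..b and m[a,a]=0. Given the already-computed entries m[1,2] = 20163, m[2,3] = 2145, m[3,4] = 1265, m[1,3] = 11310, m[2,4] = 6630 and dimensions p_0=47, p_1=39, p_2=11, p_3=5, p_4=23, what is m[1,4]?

16715

m[1,4] = min over k∈[1,3] of m[1,k]+m[k+1,4]+p_{0}·p_k·p_{4}.
k=1: 0 + 6630 + 47·39·23 = 48789; k=2: 20163 + 1265 + 47·11·23 = 33319; k=3: 11310 + 0 + 47·5·23 = 16715.
Minimum: 16715 at k=3.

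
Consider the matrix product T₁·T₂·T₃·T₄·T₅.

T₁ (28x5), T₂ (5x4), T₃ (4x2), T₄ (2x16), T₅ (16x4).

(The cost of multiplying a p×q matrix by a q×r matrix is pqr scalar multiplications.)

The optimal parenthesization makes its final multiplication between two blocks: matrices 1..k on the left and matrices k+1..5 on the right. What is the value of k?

3

Adjacent pairs: T₁T₂ = 28·5·4 = 560; T₂T₃ = 5·4·2 = 40; T₃T₄ = 4·2·16 = 128; T₄T₅ = 2·16·4 = 128.
Length 3: T₁..T₃: k=1: 0+40+28·5·2=320; k=2: 560+0+28·4·2=784 → min 320 | T₂..T₄: k=2: 0+128+5·4·16=448; k=3: 40+0+5·2·16=200 → min 200 | T₃..T₅: k=3: 0+128+4·2·4=160; k=4: 128+0+4·16·4=384 → min 160.
Length 4: T₁..T₄: k=1: 0+200+28·5·16=2440; k=2: 560+128+28·4·16=2480; k=3: 320+0+28·2·16=1216 → min 1216 | T₂..T₅: k=2: 0+160+5·4·4=240; k=3: 40+128+5·2·4=208; k=4: 200+0+5·16·4=520 → min 208.
Top-level splits: k=1: (T₁..T₁)·(T₂..T₅) → 0+208+28·5·4 = 768; k=2: (T₁..T₂)·(T₃..T₅) → 560+160+28·4·4 = 1168; k=3: (T₁..T₃)·(T₄..T₅) → 320+128+28·2·4 = 672; k=4: (T₁..T₄)·(T₅..T₅) → 1216+0+28·16·4 = 3008.
Best split is after T₃, i.e. k = 3.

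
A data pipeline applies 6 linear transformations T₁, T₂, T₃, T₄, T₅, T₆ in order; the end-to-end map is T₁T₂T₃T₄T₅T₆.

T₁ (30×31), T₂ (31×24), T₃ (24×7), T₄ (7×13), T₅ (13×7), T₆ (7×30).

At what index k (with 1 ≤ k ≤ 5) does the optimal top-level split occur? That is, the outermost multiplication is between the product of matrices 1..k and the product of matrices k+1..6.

Adjacent pairs: T₁T₂ = 30·31·24 = 22320; T₂T₃ = 31·24·7 = 5208; T₃T₄ = 24·7·13 = 2184; T₄T₅ = 7·13·7 = 637; T₅T₆ = 13·7·30 = 2730.
Length 3: T₁..T₃: k=1: 0+5208+30·31·7=11718; k=2: 22320+0+30·24·7=27360 → min 11718 | T₂..T₄: k=2: 0+2184+31·24·13=11856; k=3: 5208+0+31·7·13=8029 → min 8029 | T₃..T₅: k=3: 0+637+24·7·7=1813; k=4: 2184+0+24·13·7=4368 → min 1813 | T₄..T₆: k=4: 0+2730+7·13·30=5460; k=5: 637+0+7·7·30=2107 → min 2107.
Length 4: T₁..T₄: k=1: 0+8029+30·31·13=20119; k=2: 22320+2184+30·24·13=33864; k=3: 11718+0+30·7·13=14448 → min 14448 | T₂..T₅: k=2: 0+1813+31·24·7=7021; k=3: 5208+637+31·7·7=7364; k=4: 8029+0+31·13·7=10850 → min 7021 | T₃..T₆: k=3: 0+2107+24·7·30=7147; k=4: 2184+2730+24·13·30=14274; k=5: 1813+0+24·7·30=6853 → min 6853.
Length 5: T₁..T₅: k=1: 0+7021+30·31·7=13531; k=2: 22320+1813+30·24·7=29173; k=3: 11718+637+30·7·7=13825; k=4: 14448+0+30·13·7=17178 → min 13531 | T₂..T₆: k=2: 0+6853+31·24·30=29173; k=3: 5208+2107+31·7·30=13825; k=4: 8029+2730+31·13·30=22849; k=5: 7021+0+31·7·30=13531 → min 13531.
Top-level splits: k=1: (T₁..T₁)·(T₂..T₆) → 0+13531+30·31·30 = 41431; k=2: (T₁..T₂)·(T₃..T₆) → 22320+6853+30·24·30 = 50773; k=3: (T₁..T₃)·(T₄..T₆) → 11718+2107+30·7·30 = 20125; k=4: (T₁..T₄)·(T₅..T₆) → 14448+2730+30·13·30 = 28878; k=5: (T₁..T₅)·(T₆..T₆) → 13531+0+30·7·30 = 19831.
Best split is after T₅, i.e. k = 5.

5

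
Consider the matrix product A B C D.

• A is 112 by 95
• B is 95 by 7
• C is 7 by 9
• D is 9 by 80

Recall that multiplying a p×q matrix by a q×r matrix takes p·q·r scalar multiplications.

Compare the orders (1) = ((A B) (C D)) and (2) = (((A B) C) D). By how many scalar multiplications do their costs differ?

19936

Order (1) = ((A B) (C D)): (A B): 112×95 by 95×7 → 112×7, cost 112·95·7 = 74480; (C D): 7×9 by 9×80 → 7×80, cost 7·9·80 = 5040; ((A B) (C D)): 112×7 by 7×80 → 112×80, cost 112·7·80 = 62720; cumulative 142240. Total 142240.
Order (2) = (((A B) C) D): (A B): 112×95 by 95×7 → 112×7, cost 112·95·7 = 74480; ((A B) C): 112×7 by 7×9 → 112×9, cost 112·7·9 = 7056; cumulative 81536; (((A B) C) D): 112×9 by 9×80 → 112×80, cost 112·9·80 = 80640; cumulative 162176. Total 162176.
Difference: |142240 − 162176| = 19936.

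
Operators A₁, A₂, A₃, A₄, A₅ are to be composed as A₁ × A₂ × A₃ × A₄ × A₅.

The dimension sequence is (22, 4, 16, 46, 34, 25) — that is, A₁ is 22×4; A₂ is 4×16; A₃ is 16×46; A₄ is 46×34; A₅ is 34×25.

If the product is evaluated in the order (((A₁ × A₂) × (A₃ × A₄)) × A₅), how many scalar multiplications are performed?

(A₁ × A₂): 22×4 by 4×16 → 22×16, cost 22·4·16 = 1408
(A₃ × A₄): 16×46 by 46×34 → 16×34, cost 16·46·34 = 25024
((A₁ × A₂) × (A₃ × A₄)): 22×16 by 16×34 → 22×34, cost 22·16·34 = 11968; cumulative 38400
(((A₁ × A₂) × (A₃ × A₄)) × A₅): 22×34 by 34×25 → 22×25, cost 22·34·25 = 18700; cumulative 57100
Total: 57100 scalar multiplications.

57100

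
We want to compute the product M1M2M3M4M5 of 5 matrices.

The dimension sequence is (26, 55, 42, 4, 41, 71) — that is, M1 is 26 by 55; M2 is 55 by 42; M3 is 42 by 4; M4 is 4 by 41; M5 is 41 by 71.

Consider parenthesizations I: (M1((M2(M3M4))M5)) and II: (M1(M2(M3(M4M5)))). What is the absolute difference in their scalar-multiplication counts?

Order I = (M1((M2(M3M4))M5)): (M3M4): 42×4 by 4×41 → 42×41, cost 42·4·41 = 6888; (M2(M3M4)): 55×42 by 42×41 → 55×41, cost 55·42·41 = 94710; cumulative 101598; ((M2(M3M4))M5): 55×41 by 41×71 → 55×71, cost 55·41·71 = 160105; cumulative 261703; (M1((M2(M3M4))M5)): 26×55 by 55×71 → 26×71, cost 26·55·71 = 101530; cumulative 363233. Total 363233.
Order II = (M1(M2(M3(M4M5)))): (M4M5): 4×41 by 41×71 → 4×71, cost 4·41·71 = 11644; (M3(M4M5)): 42×4 by 4×71 → 42×71, cost 42·4·71 = 11928; cumulative 23572; (M2(M3(M4M5))): 55×42 by 42×71 → 55×71, cost 55·42·71 = 164010; cumulative 187582; (M1(M2(M3(M4M5)))): 26×55 by 55×71 → 26×71, cost 26·55·71 = 101530; cumulative 289112. Total 289112.
Difference: |363233 − 289112| = 74121.

74121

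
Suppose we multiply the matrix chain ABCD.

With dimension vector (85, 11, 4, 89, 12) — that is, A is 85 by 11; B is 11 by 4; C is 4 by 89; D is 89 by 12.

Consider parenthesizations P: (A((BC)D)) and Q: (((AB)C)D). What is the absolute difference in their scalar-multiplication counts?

97896

Order P = (A((BC)D)): (BC): 11×4 by 4×89 → 11×89, cost 11·4·89 = 3916; ((BC)D): 11×89 by 89×12 → 11×12, cost 11·89·12 = 11748; cumulative 15664; (A((BC)D)): 85×11 by 11×12 → 85×12, cost 85·11·12 = 11220; cumulative 26884. Total 26884.
Order Q = (((AB)C)D): (AB): 85×11 by 11×4 → 85×4, cost 85·11·4 = 3740; ((AB)C): 85×4 by 4×89 → 85×89, cost 85·4·89 = 30260; cumulative 34000; (((AB)C)D): 85×89 by 89×12 → 85×12, cost 85·89·12 = 90780; cumulative 124780. Total 124780.
Difference: |26884 − 124780| = 97896.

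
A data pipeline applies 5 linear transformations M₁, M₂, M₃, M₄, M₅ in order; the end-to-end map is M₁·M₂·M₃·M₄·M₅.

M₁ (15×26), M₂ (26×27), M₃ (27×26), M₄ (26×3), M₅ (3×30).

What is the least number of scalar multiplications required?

6732

Adjacent pairs: M₁M₂ = 15·26·27 = 10530; M₂M₃ = 26·27·26 = 18252; M₃M₄ = 27·26·3 = 2106; M₄M₅ = 26·3·30 = 2340.
Length 3: M₁..M₃: k=1: 0+18252+15·26·26=28392; k=2: 10530+0+15·27·26=21060 → min 21060 | M₂..M₄: k=2: 0+2106+26·27·3=4212; k=3: 18252+0+26·26·3=20280 → min 4212 | M₃..M₅: k=3: 0+2340+27·26·30=23400; k=4: 2106+0+27·3·30=4536 → min 4536.
Length 4: M₁..M₄: k=1: 0+4212+15·26·3=5382; k=2: 10530+2106+15·27·3=13851; k=3: 21060+0+15·26·3=22230 → min 5382 | M₂..M₅: k=2: 0+4536+26·27·30=25596; k=3: 18252+2340+26·26·30=40872; k=4: 4212+0+26·3·30=6552 → min 6552.
Length 5: M₁..M₅: k=1: 0+6552+15·26·30=18252; k=2: 10530+4536+15·27·30=27216; k=3: 21060+2340+15·26·30=35100; k=4: 5382+0+15·3·30=6732 → min 6732.
Optimal order: ((M₁·(M₂·(M₃·M₄)))·M₅) with cost 6732.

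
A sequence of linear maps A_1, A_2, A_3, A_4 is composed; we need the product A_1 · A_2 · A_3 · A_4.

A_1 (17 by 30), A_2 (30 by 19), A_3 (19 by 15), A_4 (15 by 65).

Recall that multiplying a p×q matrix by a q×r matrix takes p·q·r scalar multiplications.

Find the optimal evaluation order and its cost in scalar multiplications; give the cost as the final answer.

31110

Adjacent pairs: A_1A_2 = 17·30·19 = 9690; A_2A_3 = 30·19·15 = 8550; A_3A_4 = 19·15·65 = 18525.
Length 3: A_1..A_3: k=1: 0+8550+17·30·15=16200; k=2: 9690+0+17·19·15=14535 → min 14535 | A_2..A_4: k=2: 0+18525+30·19·65=55575; k=3: 8550+0+30·15·65=37800 → min 37800.
Length 4: A_1..A_4: k=1: 0+37800+17·30·65=70950; k=2: 9690+18525+17·19·65=49210; k=3: 14535+0+17·15·65=31110 → min 31110.
Optimal parenthesization: (((A_1 · A_2) · A_3) · A_4) with cost 31110.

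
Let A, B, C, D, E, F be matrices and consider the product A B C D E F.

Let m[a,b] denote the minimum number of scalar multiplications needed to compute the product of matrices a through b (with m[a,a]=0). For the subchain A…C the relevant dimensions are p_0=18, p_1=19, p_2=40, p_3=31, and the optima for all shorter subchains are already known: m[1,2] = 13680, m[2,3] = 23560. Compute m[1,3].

m[1,3] = min over k∈[1,2] of m[1,k]+m[k+1,3]+p_{0}·p_k·p_{3}.
k=1: 0 + 23560 + 18·19·31 = 34162; k=2: 13680 + 0 + 18·40·31 = 36000.
Minimum: 34162 at k=1.

34162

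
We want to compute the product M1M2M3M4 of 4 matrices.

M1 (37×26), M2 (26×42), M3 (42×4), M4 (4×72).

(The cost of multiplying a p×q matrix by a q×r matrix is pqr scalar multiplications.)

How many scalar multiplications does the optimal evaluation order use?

18872

Adjacent pairs: M1M2 = 37·26·42 = 40404; M2M3 = 26·42·4 = 4368; M3M4 = 42·4·72 = 12096.
Length 3: M1..M3: k=1: 0+4368+37·26·4=8216; k=2: 40404+0+37·42·4=46620 → min 8216 | M2..M4: k=2: 0+12096+26·42·72=90720; k=3: 4368+0+26·4·72=11856 → min 11856.
Length 4: M1..M4: k=1: 0+11856+37·26·72=81120; k=2: 40404+12096+37·42·72=164388; k=3: 8216+0+37·4·72=18872 → min 18872.
Optimal order: ((M1(M2M3))M4) with cost 18872.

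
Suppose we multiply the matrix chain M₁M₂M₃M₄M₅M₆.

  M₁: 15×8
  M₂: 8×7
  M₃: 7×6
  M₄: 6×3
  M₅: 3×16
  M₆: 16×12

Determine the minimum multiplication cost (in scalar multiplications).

Adjacent pairs: M₁M₂ = 15·8·7 = 840; M₂M₃ = 8·7·6 = 336; M₃M₄ = 7·6·3 = 126; M₄M₅ = 6·3·16 = 288; M₅M₆ = 3·16·12 = 576.
Length 3: M₁..M₃: k=1: 0+336+15·8·6=1056; k=2: 840+0+15·7·6=1470 → min 1056 | M₂..M₄: k=2: 0+126+8·7·3=294; k=3: 336+0+8·6·3=480 → min 294 | M₃..M₅: k=3: 0+288+7·6·16=960; k=4: 126+0+7·3·16=462 → min 462 | M₄..M₆: k=4: 0+576+6·3·12=792; k=5: 288+0+6·16·12=1440 → min 792.
Length 4: M₁..M₄: k=1: 0+294+15·8·3=654; k=2: 840+126+15·7·3=1281; k=3: 1056+0+15·6·3=1326 → min 654 | M₂..M₅: k=2: 0+462+8·7·16=1358; k=3: 336+288+8·6·16=1392; k=4: 294+0+8·3·16=678 → min 678 | M₃..M₆: k=3: 0+792+7·6·12=1296; k=4: 126+576+7·3·12=954; k=5: 462+0+7·16·12=1806 → min 954.
Length 5: M₁..M₅: k=1: 0+678+15·8·16=2598; k=2: 840+462+15·7·16=2982; k=3: 1056+288+15·6·16=2784; k=4: 654+0+15·3·16=1374 → min 1374 | M₂..M₆: k=2: 0+954+8·7·12=1626; k=3: 336+792+8·6·12=1704; k=4: 294+576+8·3·12=1158; k=5: 678+0+8·16·12=2214 → min 1158.
Length 6: M₁..M₆: k=1: 0+1158+15·8·12=2598; k=2: 840+954+15·7·12=3054; k=3: 1056+792+15·6·12=2928; k=4: 654+576+15·3·12=1770; k=5: 1374+0+15·16·12=4254 → min 1770.
Optimal order: ((M₁(M₂(M₃M₄)))(M₅M₆)) with cost 1770.

1770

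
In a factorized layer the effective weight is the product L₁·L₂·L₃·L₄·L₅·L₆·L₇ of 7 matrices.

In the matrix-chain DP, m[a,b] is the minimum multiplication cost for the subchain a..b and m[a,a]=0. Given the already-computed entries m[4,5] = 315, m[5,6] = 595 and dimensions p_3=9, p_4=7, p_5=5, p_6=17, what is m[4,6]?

1080

m[4,6] = min over k∈[4,5] of m[4,k]+m[k+1,6]+p_{3}·p_k·p_{6}.
k=4: 0 + 595 + 9·7·17 = 1666; k=5: 315 + 0 + 9·5·17 = 1080.
Minimum: 1080 at k=5.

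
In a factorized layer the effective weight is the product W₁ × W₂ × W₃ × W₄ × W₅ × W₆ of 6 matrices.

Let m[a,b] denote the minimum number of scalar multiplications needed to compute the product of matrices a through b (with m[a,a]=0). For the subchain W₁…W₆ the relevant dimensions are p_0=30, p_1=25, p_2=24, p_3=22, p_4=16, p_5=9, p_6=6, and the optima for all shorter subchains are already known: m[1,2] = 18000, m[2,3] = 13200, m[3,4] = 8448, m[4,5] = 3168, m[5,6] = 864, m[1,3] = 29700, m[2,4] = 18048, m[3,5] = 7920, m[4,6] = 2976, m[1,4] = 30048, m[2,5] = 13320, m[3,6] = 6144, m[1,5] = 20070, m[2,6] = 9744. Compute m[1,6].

14244

m[1,6] = min over k∈[1,5] of m[1,k]+m[k+1,6]+p_{0}·p_k·p_{6}.
k=1: 0 + 9744 + 30·25·6 = 14244; k=2: 18000 + 6144 + 30·24·6 = 28464; k=3: 29700 + 2976 + 30·22·6 = 36636; k=4: 30048 + 864 + 30·16·6 = 33792; k=5: 20070 + 0 + 30·9·6 = 21690.
Minimum: 14244 at k=1.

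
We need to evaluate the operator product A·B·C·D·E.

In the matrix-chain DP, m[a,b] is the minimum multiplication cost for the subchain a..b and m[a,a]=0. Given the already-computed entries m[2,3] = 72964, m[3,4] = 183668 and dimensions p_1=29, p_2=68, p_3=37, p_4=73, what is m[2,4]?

m[2,4] = min over k∈[2,3] of m[2,k]+m[k+1,4]+p_{1}·p_k·p_{4}.
k=2: 0 + 183668 + 29·68·73 = 327624; k=3: 72964 + 0 + 29·37·73 = 151293.
Minimum: 151293 at k=3.

151293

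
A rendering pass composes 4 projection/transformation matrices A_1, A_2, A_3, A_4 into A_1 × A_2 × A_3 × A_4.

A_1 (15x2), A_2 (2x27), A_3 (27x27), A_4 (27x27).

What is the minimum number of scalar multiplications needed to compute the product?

Adjacent pairs: A_1A_2 = 15·2·27 = 810; A_2A_3 = 2·27·27 = 1458; A_3A_4 = 27·27·27 = 19683.
Length 3: A_1..A_3: k=1: 0+1458+15·2·27=2268; k=2: 810+0+15·27·27=11745 → min 2268 | A_2..A_4: k=2: 0+19683+2·27·27=21141; k=3: 1458+0+2·27·27=2916 → min 2916.
Length 4: A_1..A_4: k=1: 0+2916+15·2·27=3726; k=2: 810+19683+15·27·27=31428; k=3: 2268+0+15·27·27=13203 → min 3726.
Optimal order: (A_1 × ((A_2 × A_3) × A_4)) with cost 3726.

3726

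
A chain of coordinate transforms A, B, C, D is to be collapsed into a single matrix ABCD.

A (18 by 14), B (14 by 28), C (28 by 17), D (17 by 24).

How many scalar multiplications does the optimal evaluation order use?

Adjacent pairs: AB = 18·14·28 = 7056; BC = 14·28·17 = 6664; CD = 28·17·24 = 11424.
Length 3: A..C: k=1: 0+6664+18·14·17=10948; k=2: 7056+0+18·28·17=15624 → min 10948 | B..D: k=2: 0+11424+14·28·24=20832; k=3: 6664+0+14·17·24=12376 → min 12376.
Length 4: A..D: k=1: 0+12376+18·14·24=18424; k=2: 7056+11424+18·28·24=30576; k=3: 10948+0+18·17·24=18292 → min 18292.
Optimal order: ((A(BC))D) with cost 18292.

18292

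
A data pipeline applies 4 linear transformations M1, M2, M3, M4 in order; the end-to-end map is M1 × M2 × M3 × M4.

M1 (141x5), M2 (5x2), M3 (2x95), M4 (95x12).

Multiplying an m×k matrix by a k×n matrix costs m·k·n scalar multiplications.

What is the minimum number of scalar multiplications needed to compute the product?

Adjacent pairs: M1M2 = 141·5·2 = 1410; M2M3 = 5·2·95 = 950; M3M4 = 2·95·12 = 2280.
Length 3: M1..M3: k=1: 0+950+141·5·95=67925; k=2: 1410+0+141·2·95=28200 → min 28200 | M2..M4: k=2: 0+2280+5·2·12=2400; k=3: 950+0+5·95·12=6650 → min 2400.
Length 4: M1..M4: k=1: 0+2400+141·5·12=10860; k=2: 1410+2280+141·2·12=7074; k=3: 28200+0+141·95·12=188940 → min 7074.
Optimal order: ((M1 × M2) × (M3 × M4)) with cost 7074.

7074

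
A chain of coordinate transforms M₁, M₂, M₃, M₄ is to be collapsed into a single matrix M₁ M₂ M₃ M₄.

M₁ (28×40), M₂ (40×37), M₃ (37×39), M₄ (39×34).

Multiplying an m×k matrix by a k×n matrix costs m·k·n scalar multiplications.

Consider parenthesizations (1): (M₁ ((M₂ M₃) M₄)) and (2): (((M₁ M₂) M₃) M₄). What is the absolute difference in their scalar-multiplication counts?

Order (1) = (M₁ ((M₂ M₃) M₄)): (M₂ M₃): 40×37 by 37×39 → 40×39, cost 40·37·39 = 57720; ((M₂ M₃) M₄): 40×39 by 39×34 → 40×34, cost 40·39·34 = 53040; cumulative 110760; (M₁ ((M₂ M₃) M₄)): 28×40 by 40×34 → 28×34, cost 28·40·34 = 38080; cumulative 148840. Total 148840.
Order (2) = (((M₁ M₂) M₃) M₄): (M₁ M₂): 28×40 by 40×37 → 28×37, cost 28·40·37 = 41440; ((M₁ M₂) M₃): 28×37 by 37×39 → 28×39, cost 28·37·39 = 40404; cumulative 81844; (((M₁ M₂) M₃) M₄): 28×39 by 39×34 → 28×34, cost 28·39·34 = 37128; cumulative 118972. Total 118972.
Difference: |148840 − 118972| = 29868.

29868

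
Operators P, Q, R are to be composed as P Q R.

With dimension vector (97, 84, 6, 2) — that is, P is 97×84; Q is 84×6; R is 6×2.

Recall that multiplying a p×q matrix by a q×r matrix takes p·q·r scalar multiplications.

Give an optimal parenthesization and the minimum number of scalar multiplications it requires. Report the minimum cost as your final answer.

17304

(P (Q R)): cost 17304.
((P Q) R): cost 50052.
Optimal: (P (Q R)) with cost 17304.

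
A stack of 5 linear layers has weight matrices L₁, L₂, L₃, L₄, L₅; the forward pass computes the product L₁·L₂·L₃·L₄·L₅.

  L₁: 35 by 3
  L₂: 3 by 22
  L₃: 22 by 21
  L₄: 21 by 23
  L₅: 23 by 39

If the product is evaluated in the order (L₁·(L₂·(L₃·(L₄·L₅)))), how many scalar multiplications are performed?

(L₄·L₅): 21×23 by 23×39 → 21×39, cost 21·23·39 = 18837
(L₃·(L₄·L₅)): 22×21 by 21×39 → 22×39, cost 22·21·39 = 18018; cumulative 36855
(L₂·(L₃·(L₄·L₅))): 3×22 by 22×39 → 3×39, cost 3·22·39 = 2574; cumulative 39429
(L₁·(L₂·(L₃·(L₄·L₅)))): 35×3 by 3×39 → 35×39, cost 35·3·39 = 4095; cumulative 43524
Total: 43524 scalar multiplications.

43524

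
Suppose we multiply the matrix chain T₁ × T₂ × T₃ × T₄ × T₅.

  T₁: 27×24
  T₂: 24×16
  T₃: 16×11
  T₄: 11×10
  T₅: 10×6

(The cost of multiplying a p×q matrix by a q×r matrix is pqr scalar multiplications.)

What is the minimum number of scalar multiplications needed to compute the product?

7908

Adjacent pairs: T₁T₂ = 27·24·16 = 10368; T₂T₃ = 24·16·11 = 4224; T₃T₄ = 16·11·10 = 1760; T₄T₅ = 11·10·6 = 660.
Length 3: T₁..T₃: k=1: 0+4224+27·24·11=11352; k=2: 10368+0+27·16·11=15120 → min 11352 | T₂..T₄: k=2: 0+1760+24·16·10=5600; k=3: 4224+0+24·11·10=6864 → min 5600 | T₃..T₅: k=3: 0+660+16·11·6=1716; k=4: 1760+0+16·10·6=2720 → min 1716.
Length 4: T₁..T₄: k=1: 0+5600+27·24·10=12080; k=2: 10368+1760+27·16·10=16448; k=3: 11352+0+27·11·10=14322 → min 12080 | T₂..T₅: k=2: 0+1716+24·16·6=4020; k=3: 4224+660+24·11·6=6468; k=4: 5600+0+24·10·6=7040 → min 4020.
Length 5: T₁..T₅: k=1: 0+4020+27·24·6=7908; k=2: 10368+1716+27·16·6=14676; k=3: 11352+660+27·11·6=13794; k=4: 12080+0+27·10·6=13700 → min 7908.
Optimal order: (T₁ × (T₂ × (T₃ × (T₄ × T₅)))) with cost 7908.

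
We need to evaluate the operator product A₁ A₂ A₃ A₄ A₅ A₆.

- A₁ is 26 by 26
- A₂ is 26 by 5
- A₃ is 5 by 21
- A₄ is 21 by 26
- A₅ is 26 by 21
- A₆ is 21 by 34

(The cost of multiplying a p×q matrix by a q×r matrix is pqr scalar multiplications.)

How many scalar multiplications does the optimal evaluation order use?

Adjacent pairs: A₁A₂ = 26·26·5 = 3380; A₂A₃ = 26·5·21 = 2730; A₃A₄ = 5·21·26 = 2730; A₄A₅ = 21·26·21 = 11466; A₅A₆ = 26·21·34 = 18564.
Length 3: A₁..A₃: k=1: 0+2730+26·26·21=16926; k=2: 3380+0+26·5·21=6110 → min 6110 | A₂..A₄: k=2: 0+2730+26·5·26=6110; k=3: 2730+0+26·21·26=16926 → min 6110 | A₃..A₅: k=3: 0+11466+5·21·21=13671; k=4: 2730+0+5·26·21=5460 → min 5460 | A₄..A₆: k=4: 0+18564+21·26·34=37128; k=5: 11466+0+21·21·34=26460 → min 26460.
Length 4: A₁..A₄: k=1: 0+6110+26·26·26=23686; k=2: 3380+2730+26·5·26=9490; k=3: 6110+0+26·21·26=20306 → min 9490 | A₂..A₅: k=2: 0+5460+26·5·21=8190; k=3: 2730+11466+26·21·21=25662; k=4: 6110+0+26·26·21=20306 → min 8190 | A₃..A₆: k=3: 0+26460+5·21·34=30030; k=4: 2730+18564+5·26·34=25714; k=5: 5460+0+5·21·34=9030 → min 9030.
Length 5: A₁..A₅: k=1: 0+8190+26·26·21=22386; k=2: 3380+5460+26·5·21=11570; k=3: 6110+11466+26·21·21=29042; k=4: 9490+0+26·26·21=23686 → min 11570 | A₂..A₆: k=2: 0+9030+26·5·34=13450; k=3: 2730+26460+26·21·34=47754; k=4: 6110+18564+26·26·34=47658; k=5: 8190+0+26·21·34=26754 → min 13450.
Length 6: A₁..A₆: k=1: 0+13450+26·26·34=36434; k=2: 3380+9030+26·5·34=16830; k=3: 6110+26460+26·21·34=51134; k=4: 9490+18564+26·26·34=51038; k=5: 11570+0+26·21·34=30134 → min 16830.
Optimal order: ((A₁ A₂) (((A₃ A₄) A₅) A₆)) with cost 16830.

16830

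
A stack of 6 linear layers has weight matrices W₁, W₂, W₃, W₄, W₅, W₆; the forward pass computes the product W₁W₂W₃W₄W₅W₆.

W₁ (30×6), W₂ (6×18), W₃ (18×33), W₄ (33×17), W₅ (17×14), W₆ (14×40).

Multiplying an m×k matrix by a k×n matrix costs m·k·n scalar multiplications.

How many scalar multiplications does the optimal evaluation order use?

18918

Adjacent pairs: W₁W₂ = 30·6·18 = 3240; W₂W₃ = 6·18·33 = 3564; W₃W₄ = 18·33·17 = 10098; W₄W₅ = 33·17·14 = 7854; W₅W₆ = 17·14·40 = 9520.
Length 3: W₁..W₃: k=1: 0+3564+30·6·33=9504; k=2: 3240+0+30·18·33=21060 → min 9504 | W₂..W₄: k=2: 0+10098+6·18·17=11934; k=3: 3564+0+6·33·17=6930 → min 6930 | W₃..W₅: k=3: 0+7854+18·33·14=16170; k=4: 10098+0+18·17·14=14382 → min 14382 | W₄..W₆: k=4: 0+9520+33·17·40=31960; k=5: 7854+0+33·14·40=26334 → min 26334.
Length 4: W₁..W₄: k=1: 0+6930+30·6·17=9990; k=2: 3240+10098+30·18·17=22518; k=3: 9504+0+30·33·17=26334 → min 9990 | W₂..W₅: k=2: 0+14382+6·18·14=15894; k=3: 3564+7854+6·33·14=14190; k=4: 6930+0+6·17·14=8358 → min 8358 | W₃..W₆: k=3: 0+26334+18·33·40=50094; k=4: 10098+9520+18·17·40=31858; k=5: 14382+0+18·14·40=24462 → min 24462.
Length 5: W₁..W₅: k=1: 0+8358+30·6·14=10878; k=2: 3240+14382+30·18·14=25182; k=3: 9504+7854+30·33·14=31218; k=4: 9990+0+30·17·14=17130 → min 10878 | W₂..W₆: k=2: 0+24462+6·18·40=28782; k=3: 3564+26334+6·33·40=37818; k=4: 6930+9520+6·17·40=20530; k=5: 8358+0+6·14·40=11718 → min 11718.
Length 6: W₁..W₆: k=1: 0+11718+30·6·40=18918; k=2: 3240+24462+30·18·40=49302; k=3: 9504+26334+30·33·40=75438; k=4: 9990+9520+30·17·40=39910; k=5: 10878+0+30·14·40=27678 → min 18918.
Optimal order: (W₁((((W₂W₃)W₄)W₅)W₆)) with cost 18918.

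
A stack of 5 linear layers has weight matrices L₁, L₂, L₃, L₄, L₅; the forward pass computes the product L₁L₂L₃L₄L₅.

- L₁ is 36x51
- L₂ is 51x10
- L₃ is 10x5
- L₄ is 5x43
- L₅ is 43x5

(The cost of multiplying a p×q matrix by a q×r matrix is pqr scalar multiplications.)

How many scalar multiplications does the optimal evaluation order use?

Adjacent pairs: L₁L₂ = 36·51·10 = 18360; L₂L₃ = 51·10·5 = 2550; L₃L₄ = 10·5·43 = 2150; L₄L₅ = 5·43·5 = 1075.
Length 3: L₁..L₃: k=1: 0+2550+36·51·5=11730; k=2: 18360+0+36·10·5=20160 → min 11730 | L₂..L₄: k=2: 0+2150+51·10·43=24080; k=3: 2550+0+51·5·43=13515 → min 13515 | L₃..L₅: k=3: 0+1075+10·5·5=1325; k=4: 2150+0+10·43·5=4300 → min 1325.
Length 4: L₁..L₄: k=1: 0+13515+36·51·43=92463; k=2: 18360+2150+36·10·43=35990; k=3: 11730+0+36·5·43=19470 → min 19470 | L₂..L₅: k=2: 0+1325+51·10·5=3875; k=3: 2550+1075+51·5·5=4900; k=4: 13515+0+51·43·5=24480 → min 3875.
Length 5: L₁..L₅: k=1: 0+3875+36·51·5=13055; k=2: 18360+1325+36·10·5=21485; k=3: 11730+1075+36·5·5=13705; k=4: 19470+0+36·43·5=27210 → min 13055.
Optimal order: (L₁(L₂(L₃(L₄L₅)))) with cost 13055.

13055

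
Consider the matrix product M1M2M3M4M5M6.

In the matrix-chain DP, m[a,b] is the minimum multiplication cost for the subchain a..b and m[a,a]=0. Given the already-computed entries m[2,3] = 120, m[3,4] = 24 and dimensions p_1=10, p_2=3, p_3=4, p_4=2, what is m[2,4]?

m[2,4] = min over k∈[2,3] of m[2,k]+m[k+1,4]+p_{1}·p_k·p_{4}.
k=2: 0 + 24 + 10·3·2 = 84; k=3: 120 + 0 + 10·4·2 = 200.
Minimum: 84 at k=2.

84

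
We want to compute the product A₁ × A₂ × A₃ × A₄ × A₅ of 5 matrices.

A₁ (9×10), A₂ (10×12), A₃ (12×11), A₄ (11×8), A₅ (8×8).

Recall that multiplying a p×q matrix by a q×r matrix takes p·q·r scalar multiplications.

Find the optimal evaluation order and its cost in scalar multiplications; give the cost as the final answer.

Adjacent pairs: A₁A₂ = 9·10·12 = 1080; A₂A₃ = 10·12·11 = 1320; A₃A₄ = 12·11·8 = 1056; A₄A₅ = 11·8·8 = 704.
Length 3: A₁..A₃: k=1: 0+1320+9·10·11=2310; k=2: 1080+0+9·12·11=2268 → min 2268 | A₂..A₄: k=2: 0+1056+10·12·8=2016; k=3: 1320+0+10·11·8=2200 → min 2016 | A₃..A₅: k=3: 0+704+12·11·8=1760; k=4: 1056+0+12·8·8=1824 → min 1760.
Length 4: A₁..A₄: k=1: 0+2016+9·10·8=2736; k=2: 1080+1056+9·12·8=3000; k=3: 2268+0+9·11·8=3060 → min 2736 | A₂..A₅: k=2: 0+1760+10·12·8=2720; k=3: 1320+704+10·11·8=2904; k=4: 2016+0+10·8·8=2656 → min 2656.
Length 5: A₁..A₅: k=1: 0+2656+9·10·8=3376; k=2: 1080+1760+9·12·8=3704; k=3: 2268+704+9·11·8=3764; k=4: 2736+0+9·8·8=3312 → min 3312.
Optimal parenthesization: ((A₁ × (A₂ × (A₃ × A₄))) × A₅) with cost 3312.

3312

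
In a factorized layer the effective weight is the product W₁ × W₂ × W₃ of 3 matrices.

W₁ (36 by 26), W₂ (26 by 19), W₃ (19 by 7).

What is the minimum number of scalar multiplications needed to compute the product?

Order (W₁ × (W₂ × W₃)): (W₂ × W₃): 26×19 by 19×7 → 26×7, cost 26·19·7 = 3458; (W₁ × (W₂ × W₃)): 36×26 by 26×7 → 36×7, cost 36·26·7 = 6552; cumulative 10010. Total 10010.
Order ((W₁ × W₂) × W₃): (W₁ × W₂): 36×26 by 26×19 → 36×19, cost 36·26·19 = 17784; ((W₁ × W₂) × W₃): 36×19 by 19×7 → 36×7, cost 36·19·7 = 4788; cumulative 22572. Total 22572.
Minimum: 10010.

10010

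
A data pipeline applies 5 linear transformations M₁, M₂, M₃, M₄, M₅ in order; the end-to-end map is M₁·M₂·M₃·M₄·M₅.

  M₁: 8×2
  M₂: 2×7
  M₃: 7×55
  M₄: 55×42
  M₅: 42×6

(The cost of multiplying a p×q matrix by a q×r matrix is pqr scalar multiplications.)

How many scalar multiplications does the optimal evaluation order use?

Adjacent pairs: M₁M₂ = 8·2·7 = 112; M₂M₃ = 2·7·55 = 770; M₃M₄ = 7·55·42 = 16170; M₄M₅ = 55·42·6 = 13860.
Length 3: M₁..M₃: k=1: 0+770+8·2·55=1650; k=2: 112+0+8·7·55=3192 → min 1650 | M₂..M₄: k=2: 0+16170+2·7·42=16758; k=3: 770+0+2·55·42=5390 → min 5390 | M₃..M₅: k=3: 0+13860+7·55·6=16170; k=4: 16170+0+7·42·6=17934 → min 16170.
Length 4: M₁..M₄: k=1: 0+5390+8·2·42=6062; k=2: 112+16170+8·7·42=18634; k=3: 1650+0+8·55·42=20130 → min 6062 | M₂..M₅: k=2: 0+16170+2·7·6=16254; k=3: 770+13860+2·55·6=15290; k=4: 5390+0+2·42·6=5894 → min 5894.
Length 5: M₁..M₅: k=1: 0+5894+8·2·6=5990; k=2: 112+16170+8·7·6=16618; k=3: 1650+13860+8·55·6=18150; k=4: 6062+0+8·42·6=8078 → min 5990.
Optimal order: (M₁·(((M₂·M₃)·M₄)·M₅)) with cost 5990.

5990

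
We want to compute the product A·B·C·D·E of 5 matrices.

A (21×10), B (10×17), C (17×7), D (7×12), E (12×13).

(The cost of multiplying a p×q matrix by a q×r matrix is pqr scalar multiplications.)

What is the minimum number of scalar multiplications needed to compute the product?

Adjacent pairs: AB = 21·10·17 = 3570; BC = 10·17·7 = 1190; CD = 17·7·12 = 1428; DE = 7·12·13 = 1092.
Length 3: A..C: k=1: 0+1190+21·10·7=2660; k=2: 3570+0+21·17·7=6069 → min 2660 | B..D: k=2: 0+1428+10·17·12=3468; k=3: 1190+0+10·7·12=2030 → min 2030 | C..E: k=3: 0+1092+17·7·13=2639; k=4: 1428+0+17·12·13=4080 → min 2639.
Length 4: A..D: k=1: 0+2030+21·10·12=4550; k=2: 3570+1428+21·17·12=9282; k=3: 2660+0+21·7·12=4424 → min 4424 | B..E: k=2: 0+2639+10·17·13=4849; k=3: 1190+1092+10·7·13=3192; k=4: 2030+0+10·12·13=3590 → min 3192.
Length 5: A..E: k=1: 0+3192+21·10·13=5922; k=2: 3570+2639+21·17·13=10850; k=3: 2660+1092+21·7·13=5663; k=4: 4424+0+21·12·13=7700 → min 5663.
Optimal order: ((A·(B·C))·(D·E)) with cost 5663.

5663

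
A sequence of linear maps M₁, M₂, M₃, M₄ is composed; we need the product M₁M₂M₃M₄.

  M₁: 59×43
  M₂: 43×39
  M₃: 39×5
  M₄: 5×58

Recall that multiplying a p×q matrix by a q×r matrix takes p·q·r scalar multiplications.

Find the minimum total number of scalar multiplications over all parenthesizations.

38180

Adjacent pairs: M₁M₂ = 59·43·39 = 98943; M₂M₃ = 43·39·5 = 8385; M₃M₄ = 39·5·58 = 11310.
Length 3: M₁..M₃: k=1: 0+8385+59·43·5=21070; k=2: 98943+0+59·39·5=110448 → min 21070 | M₂..M₄: k=2: 0+11310+43·39·58=108576; k=3: 8385+0+43·5·58=20855 → min 20855.
Length 4: M₁..M₄: k=1: 0+20855+59·43·58=168001; k=2: 98943+11310+59·39·58=243711; k=3: 21070+0+59·5·58=38180 → min 38180.
Optimal order: ((M₁(M₂M₃))M₄) with cost 38180.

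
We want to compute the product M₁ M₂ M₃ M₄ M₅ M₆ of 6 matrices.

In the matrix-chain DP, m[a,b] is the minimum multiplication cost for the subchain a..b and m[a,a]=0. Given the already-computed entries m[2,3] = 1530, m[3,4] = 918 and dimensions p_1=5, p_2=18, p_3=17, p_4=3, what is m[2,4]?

m[2,4] = min over k∈[2,3] of m[2,k]+m[k+1,4]+p_{1}·p_k·p_{4}.
k=2: 0 + 918 + 5·18·3 = 1188; k=3: 1530 + 0 + 5·17·3 = 1785.
Minimum: 1188 at k=2.

1188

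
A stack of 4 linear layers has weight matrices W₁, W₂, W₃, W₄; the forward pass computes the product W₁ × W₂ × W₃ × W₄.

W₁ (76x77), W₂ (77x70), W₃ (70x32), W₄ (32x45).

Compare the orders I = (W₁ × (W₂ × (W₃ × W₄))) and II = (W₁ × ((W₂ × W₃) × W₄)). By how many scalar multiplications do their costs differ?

59990

Order I = (W₁ × (W₂ × (W₃ × W₄))): (W₃ × W₄): 70×32 by 32×45 → 70×45, cost 70·32·45 = 100800; (W₂ × (W₃ × W₄)): 77×70 by 70×45 → 77×45, cost 77·70·45 = 242550; cumulative 343350; (W₁ × (W₂ × (W₃ × W₄))): 76×77 by 77×45 → 76×45, cost 76·77·45 = 263340; cumulative 606690. Total 606690.
Order II = (W₁ × ((W₂ × W₃) × W₄)): (W₂ × W₃): 77×70 by 70×32 → 77×32, cost 77·70·32 = 172480; ((W₂ × W₃) × W₄): 77×32 by 32×45 → 77×45, cost 77·32·45 = 110880; cumulative 283360; (W₁ × ((W₂ × W₃) × W₄)): 76×77 by 77×45 → 76×45, cost 76·77·45 = 263340; cumulative 546700. Total 546700.
Difference: |606690 − 546700| = 59990.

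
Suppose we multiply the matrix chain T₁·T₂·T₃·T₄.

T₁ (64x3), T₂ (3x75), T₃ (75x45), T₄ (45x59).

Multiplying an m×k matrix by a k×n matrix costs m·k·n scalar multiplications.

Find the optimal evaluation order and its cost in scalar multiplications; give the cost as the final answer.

Adjacent pairs: T₁T₂ = 64·3·75 = 14400; T₂T₃ = 3·75·45 = 10125; T₃T₄ = 75·45·59 = 199125.
Length 3: T₁..T₃: k=1: 0+10125+64·3·45=18765; k=2: 14400+0+64·75·45=230400 → min 18765 | T₂..T₄: k=2: 0+199125+3·75·59=212400; k=3: 10125+0+3·45·59=18090 → min 18090.
Length 4: T₁..T₄: k=1: 0+18090+64·3·59=29418; k=2: 14400+199125+64·75·59=496725; k=3: 18765+0+64·45·59=188685 → min 29418.
Optimal parenthesization: (T₁·((T₂·T₃)·T₄)) with cost 29418.

29418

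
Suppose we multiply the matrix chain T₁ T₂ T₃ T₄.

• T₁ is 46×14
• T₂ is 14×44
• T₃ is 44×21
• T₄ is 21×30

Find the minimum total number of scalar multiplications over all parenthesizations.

Adjacent pairs: T₁T₂ = 46·14·44 = 28336; T₂T₃ = 14·44·21 = 12936; T₃T₄ = 44·21·30 = 27720.
Length 3: T₁..T₃: k=1: 0+12936+46·14·21=26460; k=2: 28336+0+46·44·21=70840 → min 26460 | T₂..T₄: k=2: 0+27720+14·44·30=46200; k=3: 12936+0+14·21·30=21756 → min 21756.
Length 4: T₁..T₄: k=1: 0+21756+46·14·30=41076; k=2: 28336+27720+46·44·30=116776; k=3: 26460+0+46·21·30=55440 → min 41076.
Optimal order: (T₁ ((T₂ T₃) T₄)) with cost 41076.

41076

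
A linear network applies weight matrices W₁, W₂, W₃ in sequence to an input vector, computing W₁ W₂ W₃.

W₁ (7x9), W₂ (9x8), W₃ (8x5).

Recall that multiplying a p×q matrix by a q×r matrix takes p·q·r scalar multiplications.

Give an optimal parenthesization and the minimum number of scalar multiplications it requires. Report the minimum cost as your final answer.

(W₁ (W₂ W₃)): cost 675.
((W₁ W₂) W₃): cost 784.
Optimal: (W₁ (W₂ W₃)) with cost 675.

675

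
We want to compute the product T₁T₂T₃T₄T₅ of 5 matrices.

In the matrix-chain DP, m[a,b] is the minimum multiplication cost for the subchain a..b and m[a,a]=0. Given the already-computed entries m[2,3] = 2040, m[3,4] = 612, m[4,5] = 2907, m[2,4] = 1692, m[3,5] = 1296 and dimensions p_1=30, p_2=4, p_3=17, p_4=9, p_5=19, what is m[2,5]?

3576

m[2,5] = min over k∈[2,4] of m[2,k]+m[k+1,5]+p_{1}·p_k·p_{5}.
k=2: 0 + 1296 + 30·4·19 = 3576; k=3: 2040 + 2907 + 30·17·19 = 14637; k=4: 1692 + 0 + 30·9·19 = 6822.
Minimum: 3576 at k=2.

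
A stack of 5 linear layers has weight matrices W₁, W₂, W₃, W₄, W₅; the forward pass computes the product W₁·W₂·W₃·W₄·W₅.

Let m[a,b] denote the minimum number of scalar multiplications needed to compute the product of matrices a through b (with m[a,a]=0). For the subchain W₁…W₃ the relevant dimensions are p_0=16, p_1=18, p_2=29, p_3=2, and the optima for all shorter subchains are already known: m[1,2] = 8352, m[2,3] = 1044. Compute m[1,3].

1620

m[1,3] = min over k∈[1,2] of m[1,k]+m[k+1,3]+p_{0}·p_k·p_{3}.
k=1: 0 + 1044 + 16·18·2 = 1620; k=2: 8352 + 0 + 16·29·2 = 9280.
Minimum: 1620 at k=1.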